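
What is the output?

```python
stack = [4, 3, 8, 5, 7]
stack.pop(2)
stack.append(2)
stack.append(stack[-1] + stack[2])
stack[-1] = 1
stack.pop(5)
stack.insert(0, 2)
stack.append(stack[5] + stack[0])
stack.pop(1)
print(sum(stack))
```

23

pop(2) removes 8 → [4, 3, 5, 7]
append 2 → [4, 3, 5, 7, 2]
append stack[-1]+stack[2] = 2+5 = 7 → [4, 3, 5, 7, 2, 7]
stack[-1] = 1 → [4, 3, 5, 7, 2, 1]
pop(5) removes 1 → [4, 3, 5, 7, 2]
insert 2 at 0 → [2, 4, 3, 5, 7, 2]
append stack[5]+stack[0] = 2+2 = 4 → [2, 4, 3, 5, 7, 2, 4]
pop(1) removes 4 → [2, 3, 5, 7, 2, 4]
sum = 23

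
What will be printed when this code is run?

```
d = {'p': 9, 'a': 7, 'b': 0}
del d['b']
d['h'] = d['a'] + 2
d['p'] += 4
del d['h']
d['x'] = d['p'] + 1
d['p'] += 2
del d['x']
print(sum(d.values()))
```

del 'b' → {'p': 9, 'a': 7}
d['h'] = d['a']+2 = 9 → {'p': 9, 'a': 7, 'h': 9}
d['p'] = 9+4 = 13 → {'p': 13, 'a': 7, 'h': 9}
del 'h' → {'p': 13, 'a': 7}
d['x'] = d['p']+1 = 14 → {'p': 13, 'a': 7, 'x': 14}
d['p'] = 13+2 = 15 → {'p': 15, 'a': 7, 'x': 14}
del 'x' → {'p': 15, 'a': 7}
sum of values = 22

22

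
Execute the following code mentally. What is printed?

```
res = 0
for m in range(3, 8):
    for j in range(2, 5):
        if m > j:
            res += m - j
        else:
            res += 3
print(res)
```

40

m=3,j=2: 3>2, res = 0+1 = 1
m=3,j=3: not 3>3, res = 1+3 = 4
m=3,j=4: not 3>4, res = 4+3 = 7
m=4,j=2: 4>2, res = 7+2 = 9
m=4,j=3: 4>3, res = 9+1 = 10
m=4,j=4: not 4>4, res = 10+3 = 13
m=5,j=2: 5>2, res = 13+3 = 16
m=5,j=3: 5>3, res = 16+2 = 18
m=5,j=4: 5>4, res = 18+1 = 19
m=6,j=2: 6>2, res = 19+4 = 23
m=6,j=3: 6>3, res = 23+3 = 26
m=6,j=4: 6>4, res = 26+2 = 28
m=7,j=2: 7>2, res = 28+5 = 33
m=7,j=3: 7>3, res = 33+4 = 37
m=7,j=4: 7>4, res = 37+3 = 40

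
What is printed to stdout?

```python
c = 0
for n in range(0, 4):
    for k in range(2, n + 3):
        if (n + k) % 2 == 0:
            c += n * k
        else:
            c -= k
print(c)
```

n=0,k=2: even sum, c = 0+0 = 0
n=1,k=2: odd sum, c = 0-2 = -2
n=1,k=3: even sum, c = (-2)+3 = 1
n=2,k=2: even sum, c = 1+4 = 5
n=2,k=3: odd sum, c = 5-3 = 2
n=2,k=4: even sum, c = 2+8 = 10
n=3,k=2: odd sum, c = 10-2 = 8
n=3,k=3: even sum, c = 8+9 = 17
n=3,k=4: odd sum, c = 17-4 = 13
n=3,k=5: even sum, c = 13+15 = 28

28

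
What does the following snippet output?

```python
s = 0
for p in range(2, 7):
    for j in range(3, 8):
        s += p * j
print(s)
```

p=2,j=3: s = 0+6 = 6
p=2,j=4: s = 6+8 = 14
p=2,j=5: s = 14+10 = 24
p=2,j=6: s = 24+12 = 36
p=2,j=7: s = 36+14 = 50
p=3,j=3: s = 50+9 = 59
p=3,j=4: s = 59+12 = 71
p=3,j=5: s = 71+15 = 86
p=3,j=6: s = 86+18 = 104
p=3,j=7: s = 104+21 = 125
p=4,j=3: s = 125+12 = 137
p=4,j=4: s = 137+16 = 153
p=4,j=5: s = 153+20 = 173
p=4,j=6: s = 173+24 = 197
p=4,j=7: s = 197+28 = 225
p=5,j=3: s = 225+15 = 240
p=5,j=4: s = 240+20 = 260
p=5,j=5: s = 260+25 = 285
p=5,j=6: s = 285+30 = 315
p=5,j=7: s = 315+35 = 350
p=6,j=3: s = 350+18 = 368
p=6,j=4: s = 368+24 = 392
p=6,j=5: s = 392+30 = 422
p=6,j=6: s = 422+36 = 458
p=6,j=7: s = 458+42 = 500

500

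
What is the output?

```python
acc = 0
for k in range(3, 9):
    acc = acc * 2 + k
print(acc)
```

k=3: acc = 0*2+3 = 3
k=4: acc = 3*2+4 = 10
k=5: acc = 10*2+5 = 25
k=6: acc = 25*2+6 = 56
k=7: acc = 56*2+7 = 119
k=8: acc = 119*2+8 = 246

246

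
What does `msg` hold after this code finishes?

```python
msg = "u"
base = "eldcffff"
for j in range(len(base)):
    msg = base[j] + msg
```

'ffffcdleu'

j=0: prepend 'e' → 'eu'
j=1: prepend 'l' → 'leu'
j=2: prepend 'd' → 'dleu'
j=3: prepend 'c' → 'cdleu'
j=4: prepend 'f' → 'fcdleu'
j=5: prepend 'f' → 'ffcdleu'
j=6: prepend 'f' → 'fffcdleu'
j=7: prepend 'f' → 'ffffcdleu'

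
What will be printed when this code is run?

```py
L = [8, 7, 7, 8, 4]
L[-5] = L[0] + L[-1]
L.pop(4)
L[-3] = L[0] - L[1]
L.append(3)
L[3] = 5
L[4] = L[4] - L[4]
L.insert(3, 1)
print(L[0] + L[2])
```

L[-5] = L[0]+L[-1] = 8+4 = 12 → [12, 7, 7, 8, 4]
pop(4) removes 4 → [12, 7, 7, 8]
L[-3] = L[0]-L[1] = 12-7 = 5 → [12, 5, 7, 8]
append 3 → [12, 5, 7, 8, 3]
L[3] = 5 → [12, 5, 7, 5, 3]
L[4] = L[4]-L[4] = 3-3 = 0 → [12, 5, 7, 5, 0]
insert 1 at 3 → [12, 5, 7, 1, 5, 0]
L[0]+L[2] = 12+7 = 19

19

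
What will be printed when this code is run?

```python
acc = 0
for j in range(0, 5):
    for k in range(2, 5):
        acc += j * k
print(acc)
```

90

j=0,k=2: acc = 0+0 = 0
j=0,k=3: acc = 0+0 = 0
j=0,k=4: acc = 0+0 = 0
j=1,k=2: acc = 0+2 = 2
j=1,k=3: acc = 2+3 = 5
j=1,k=4: acc = 5+4 = 9
j=2,k=2: acc = 9+4 = 13
j=2,k=3: acc = 13+6 = 19
j=2,k=4: acc = 19+8 = 27
j=3,k=2: acc = 27+6 = 33
j=3,k=3: acc = 33+9 = 42
j=3,k=4: acc = 42+12 = 54
j=4,k=2: acc = 54+8 = 62
j=4,k=3: acc = 62+12 = 74
j=4,k=4: acc = 74+16 = 90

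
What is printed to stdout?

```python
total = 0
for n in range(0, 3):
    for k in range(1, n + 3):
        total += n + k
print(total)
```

n=0,k=1: total = 0+1 = 1
n=0,k=2: total = 1+2 = 3
n=1,k=1: total = 3+2 = 5
n=1,k=2: total = 5+3 = 8
n=1,k=3: total = 8+4 = 12
n=2,k=1: total = 12+3 = 15
n=2,k=2: total = 15+4 = 19
n=2,k=3: total = 19+5 = 24
n=2,k=4: total = 24+6 = 30

30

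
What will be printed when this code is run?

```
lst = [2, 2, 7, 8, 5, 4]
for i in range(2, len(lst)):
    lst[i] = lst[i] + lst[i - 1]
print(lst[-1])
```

26

i=2: lst[2] = 7+2 = 9 → [2, 2, 9, 8, 5, 4]
i=3: lst[3] = 8+9 = 17 → [2, 2, 9, 17, 5, 4]
i=4: lst[4] = 5+17 = 22 → [2, 2, 9, 17, 22, 4]
i=5: lst[5] = 4+22 = 26 → [2, 2, 9, 17, 22, 26]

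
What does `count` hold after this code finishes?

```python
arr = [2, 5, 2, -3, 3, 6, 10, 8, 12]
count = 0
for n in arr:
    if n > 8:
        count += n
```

n=2: not >8
n=5: not >8
n=2: not >8
n=-3: not >8
n=3: not >8
n=6: not >8
n=10: >8, count = 0+10 = 10
n=8: not >8
n=12: >8, count = 10+12 = 22

22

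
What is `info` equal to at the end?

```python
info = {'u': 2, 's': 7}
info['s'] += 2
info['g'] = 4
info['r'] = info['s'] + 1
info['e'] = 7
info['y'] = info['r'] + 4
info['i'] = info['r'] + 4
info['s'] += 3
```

info['s'] = 7+2 = 9 → {'u': 2, 's': 9}
info['g'] = 4 → {'u': 2, 's': 9, 'g': 4}
info['r'] = info['s']+1 = 10 → {'u': 2, 's': 9, 'g': 4, 'r': 10}
info['e'] = 7 → {'u': 2, 's': 9, 'g': 4, 'r': 10, 'e': 7}
info['y'] = info['r']+4 = 14 → {'u': 2, 's': 9, 'g': 4, 'r': 10, 'e': 7, 'y': 14}
info['i'] = info['r']+4 = 14 → {'u': 2, 's': 9, 'g': 4, 'r': 10, 'e': 7, 'y': 14, 'i': 14}
info['s'] = 9+3 = 12 → {'u': 2, 's': 12, 'g': 4, 'r': 10, 'e': 7, 'y': 14, 'i': 14}

{'u': 2, 's': 12, 'g': 4, 'r': 10, 'e': 7, 'y': 14, 'i': 14}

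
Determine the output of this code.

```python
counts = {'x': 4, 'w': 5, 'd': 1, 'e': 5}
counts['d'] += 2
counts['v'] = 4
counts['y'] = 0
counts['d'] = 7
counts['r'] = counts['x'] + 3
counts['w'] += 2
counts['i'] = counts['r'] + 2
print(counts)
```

{'x': 4, 'w': 7, 'd': 7, 'e': 5, 'v': 4, 'y': 0, 'r': 7, 'i': 9}

counts['d'] = 1+2 = 3 → {'x': 4, 'w': 5, 'd': 3, 'e': 5}
counts['v'] = 4 → {'x': 4, 'w': 5, 'd': 3, 'e': 5, 'v': 4}
counts['y'] = 0 → {'x': 4, 'w': 5, 'd': 3, 'e': 5, 'v': 4, 'y': 0}
counts['d'] = 7 → {'x': 4, 'w': 5, 'd': 7, 'e': 5, 'v': 4, 'y': 0}
counts['r'] = counts['x']+3 = 7 → {'x': 4, 'w': 5, 'd': 7, 'e': 5, 'v': 4, 'y': 0, 'r': 7}
counts['w'] = 5+2 = 7 → {'x': 4, 'w': 7, 'd': 7, 'e': 5, 'v': 4, 'y': 0, 'r': 7}
counts['i'] = counts['r']+2 = 9 → {'x': 4, 'w': 7, 'd': 7, 'e': 5, 'v': 4, 'y': 0, 'r': 7, 'i': 9}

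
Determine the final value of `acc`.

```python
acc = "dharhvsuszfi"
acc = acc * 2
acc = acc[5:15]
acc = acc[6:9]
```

repeat ×2 → 'dharhvsuszfidharhvsuszfi'
slice [5:15] → 'vsuszfidha'
slice [6:9] → 'idh'

'idh'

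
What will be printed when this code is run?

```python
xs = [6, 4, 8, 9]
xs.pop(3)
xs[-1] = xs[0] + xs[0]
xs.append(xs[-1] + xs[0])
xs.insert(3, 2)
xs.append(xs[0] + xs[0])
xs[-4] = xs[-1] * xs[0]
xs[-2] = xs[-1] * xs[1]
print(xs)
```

[6, 4, 72, 2, 48, 12]

pop(3) removes 9 → [6, 4, 8]
xs[-1] = xs[0]+xs[0] = 6+6 = 12 → [6, 4, 12]
append xs[-1]+xs[0] = 12+6 = 18 → [6, 4, 12, 18]
insert 2 at 3 → [6, 4, 12, 2, 18]
append xs[0]+xs[0] = 6+6 = 12 → [6, 4, 12, 2, 18, 12]
xs[-4] = xs[-1]*xs[0] = 12*6 = 72 → [6, 4, 72, 2, 18, 12]
xs[-2] = xs[-1]*xs[1] = 12*4 = 48 → [6, 4, 72, 2, 48, 12]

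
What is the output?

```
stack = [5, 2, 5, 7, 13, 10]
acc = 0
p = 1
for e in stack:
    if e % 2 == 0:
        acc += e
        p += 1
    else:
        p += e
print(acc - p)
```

e=5: not even; p=6
e=2: even, acc = 0+2 = 2; p=7
e=5: not even; p=12
e=7: not even; p=19
e=13: not even; p=32
e=10: even, acc = 2+10 = 12; p=33
acc-p = 12-33 = -21

-21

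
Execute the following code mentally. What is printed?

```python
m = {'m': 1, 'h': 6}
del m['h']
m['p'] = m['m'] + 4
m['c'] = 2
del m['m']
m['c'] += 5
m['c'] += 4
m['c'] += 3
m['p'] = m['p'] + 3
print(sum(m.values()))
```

22

del 'h' → {'m': 1}
m['p'] = m['m']+4 = 5 → {'m': 1, 'p': 5}
m['c'] = 2 → {'m': 1, 'p': 5, 'c': 2}
del 'm' → {'p': 5, 'c': 2}
m['c'] = 2+5 = 7 → {'p': 5, 'c': 7}
m['c'] = 7+4 = 11 → {'p': 5, 'c': 11}
m['c'] = 11+3 = 14 → {'p': 5, 'c': 14}
m['p'] = m['p']+3 = 8 → {'p': 8, 'c': 14}
sum of values = 22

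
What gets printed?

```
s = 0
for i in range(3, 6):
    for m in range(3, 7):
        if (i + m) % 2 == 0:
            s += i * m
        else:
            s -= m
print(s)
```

i=3,m=3: even sum, s = 0+9 = 9
i=3,m=4: odd sum, s = 9-4 = 5
i=3,m=5: even sum, s = 5+15 = 20
i=3,m=6: odd sum, s = 20-6 = 14
i=4,m=3: odd sum, s = 14-3 = 11
i=4,m=4: even sum, s = 11+16 = 27
i=4,m=5: odd sum, s = 27-5 = 22
i=4,m=6: even sum, s = 22+24 = 46
i=5,m=3: even sum, s = 46+15 = 61
i=5,m=4: odd sum, s = 61-4 = 57
i=5,m=5: even sum, s = 57+25 = 82
i=5,m=6: odd sum, s = 82-6 = 76

76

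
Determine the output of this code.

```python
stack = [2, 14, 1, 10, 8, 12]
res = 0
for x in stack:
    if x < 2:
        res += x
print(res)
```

x=2: not <2
x=14: not <2
x=1: <2, res = 0+1 = 1
x=10: not <2
x=8: not <2
x=12: not <2

1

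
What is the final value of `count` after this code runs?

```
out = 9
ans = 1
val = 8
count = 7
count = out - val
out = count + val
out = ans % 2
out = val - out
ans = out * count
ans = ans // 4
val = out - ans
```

count = 9-8 = 1
out = 1+8 = 9
out = 1%2 = 1
out = 8-1 = 7
ans = 7*1 = 7
ans = 7//4 = 1
val = 7-1 = 6

1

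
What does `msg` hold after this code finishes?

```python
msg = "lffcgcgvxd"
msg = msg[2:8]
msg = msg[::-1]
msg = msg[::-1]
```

'fcgcgv'

slice [2:8] → 'fcgcgv'
reverse → 'vgcgcf'
reverse → 'fcgcgv'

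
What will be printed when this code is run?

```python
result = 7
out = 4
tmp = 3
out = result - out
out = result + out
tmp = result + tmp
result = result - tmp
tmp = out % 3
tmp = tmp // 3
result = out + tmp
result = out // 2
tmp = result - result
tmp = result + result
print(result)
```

5

out = 7-4 = 3
out = 7+3 = 10
tmp = 7+3 = 10
result = 7-10 = -3
tmp = 10%3 = 1
tmp = 1//3 = 0
result = 10+0 = 10
result = 10//2 = 5
tmp = 5-5 = 0
tmp = 5+5 = 10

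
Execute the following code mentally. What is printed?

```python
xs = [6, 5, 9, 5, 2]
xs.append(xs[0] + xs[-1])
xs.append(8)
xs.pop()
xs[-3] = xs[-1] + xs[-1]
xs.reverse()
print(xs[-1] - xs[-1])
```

append xs[0]+xs[-1] = 6+2 = 8 → [6, 5, 9, 5, 2, 8]
append 8 → [6, 5, 9, 5, 2, 8, 8]
pop() removes 8 → [6, 5, 9, 5, 2, 8]
xs[-3] = xs[-1]+xs[-1] = 8+8 = 16 → [6, 5, 9, 16, 2, 8]
reverse → [8, 2, 16, 9, 5, 6]
xs[-1]-xs[-1] = 6-6 = 0

0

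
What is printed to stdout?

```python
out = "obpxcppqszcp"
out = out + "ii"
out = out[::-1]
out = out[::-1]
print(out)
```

obpxcppqszcpii

+ 'ii' → 'obpxcppqszcpii'
reverse → 'iipczsqppcxpbo'
reverse → 'obpxcppqszcpii'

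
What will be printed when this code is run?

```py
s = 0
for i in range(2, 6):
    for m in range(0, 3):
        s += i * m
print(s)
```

i=2,m=0: s = 0+0 = 0
i=2,m=1: s = 0+2 = 2
i=2,m=2: s = 2+4 = 6
i=3,m=0: s = 6+0 = 6
i=3,m=1: s = 6+3 = 9
i=3,m=2: s = 9+6 = 15
i=4,m=0: s = 15+0 = 15
i=4,m=1: s = 15+4 = 19
i=4,m=2: s = 19+8 = 27
i=5,m=0: s = 27+0 = 27
i=5,m=1: s = 27+5 = 32
i=5,m=2: s = 32+10 = 42

42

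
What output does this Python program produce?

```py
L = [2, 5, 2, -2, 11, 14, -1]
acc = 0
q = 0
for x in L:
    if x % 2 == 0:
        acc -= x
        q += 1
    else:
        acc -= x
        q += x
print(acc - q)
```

-50

x=2: even, acc = 0-2 = -2; q=1
x=5: not even, acc = (-2)-5 = -7; q=6
x=2: even, acc = (-7)-2 = -9; q=7
x=-2: even, acc = (-9)-(-2) = -7; q=8
x=11: not even, acc = (-7)-11 = -18; q=19
x=14: even, acc = (-18)-14 = -32; q=20
x=-1: not even, acc = (-32)-(-1) = -31; q=19
acc-q = (-31)-19 = -50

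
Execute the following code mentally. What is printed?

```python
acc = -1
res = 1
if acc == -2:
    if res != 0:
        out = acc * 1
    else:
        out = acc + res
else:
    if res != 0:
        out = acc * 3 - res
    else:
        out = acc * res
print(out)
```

-4

acc=-1, res=1
acc == -2 is False; res != 0 is True
→ out = acc * 3 - res = -4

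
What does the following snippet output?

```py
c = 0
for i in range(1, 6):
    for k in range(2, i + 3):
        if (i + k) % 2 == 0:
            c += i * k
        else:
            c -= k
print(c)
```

131

i=1,k=2: odd sum, c = 0-2 = -2
i=1,k=3: even sum, c = (-2)+3 = 1
i=2,k=2: even sum, c = 1+4 = 5
i=2,k=3: odd sum, c = 5-3 = 2
i=2,k=4: even sum, c = 2+8 = 10
i=3,k=2: odd sum, c = 10-2 = 8
i=3,k=3: even sum, c = 8+9 = 17
i=3,k=4: odd sum, c = 17-4 = 13
i=3,k=5: even sum, c = 13+15 = 28
i=4,k=2: even sum, c = 28+8 = 36
i=4,k=3: odd sum, c = 36-3 = 33
i=4,k=4: even sum, c = 33+16 = 49
i=4,k=5: odd sum, c = 49-5 = 44
i=4,k=6: even sum, c = 44+24 = 68
i=5,k=2: odd sum, c = 68-2 = 66
i=5,k=3: even sum, c = 66+15 = 81
i=5,k=4: odd sum, c = 81-4 = 77
i=5,k=5: even sum, c = 77+25 = 102
i=5,k=6: odd sum, c = 102-6 = 96
i=5,k=7: even sum, c = 96+35 = 131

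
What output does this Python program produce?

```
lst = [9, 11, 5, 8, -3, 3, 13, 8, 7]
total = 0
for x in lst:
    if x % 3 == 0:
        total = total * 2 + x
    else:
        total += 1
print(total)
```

x=9: %3==0, total = 0*2+9 = 9
x=11: not %3==0, total = 9+1 = 10
x=5: not %3==0, total = 10+1 = 11
x=8: not %3==0, total = 11+1 = 12
x=-3: %3==0, total = 12*2+(-3) = 21
x=3: %3==0, total = 21*2+3 = 45
x=13: not %3==0, total = 45+1 = 46
x=8: not %3==0, total = 46+1 = 47
x=7: not %3==0, total = 47+1 = 48

48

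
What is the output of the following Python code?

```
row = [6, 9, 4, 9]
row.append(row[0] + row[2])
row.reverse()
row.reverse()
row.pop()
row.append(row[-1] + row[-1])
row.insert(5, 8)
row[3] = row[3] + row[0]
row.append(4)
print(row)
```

[6, 9, 4, 15, 18, 8, 4]

append row[0]+row[2] = 6+4 = 10 → [6, 9, 4, 9, 10]
reverse → [10, 9, 4, 9, 6]
reverse → [6, 9, 4, 9, 10]
pop() removes 10 → [6, 9, 4, 9]
append row[-1]+row[-1] = 9+9 = 18 → [6, 9, 4, 9, 18]
insert 8 at 5 → [6, 9, 4, 9, 18, 8]
row[3] = row[3]+row[0] = 9+6 = 15 → [6, 9, 4, 15, 18, 8]
append 4 → [6, 9, 4, 15, 18, 8, 4]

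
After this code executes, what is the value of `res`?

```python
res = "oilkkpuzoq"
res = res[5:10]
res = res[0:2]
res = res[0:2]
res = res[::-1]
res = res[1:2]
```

slice [5:10] → 'puzoq'
slice [0:2] → 'pu'
slice [0:2] → 'pu'
reverse → 'up'
slice [1:2] → 'p'

'p'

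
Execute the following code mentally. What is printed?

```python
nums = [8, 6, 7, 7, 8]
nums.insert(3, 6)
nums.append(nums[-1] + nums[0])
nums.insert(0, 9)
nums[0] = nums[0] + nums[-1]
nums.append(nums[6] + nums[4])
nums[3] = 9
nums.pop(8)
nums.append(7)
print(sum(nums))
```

92

insert 6 at 3 → [8, 6, 7, 6, 7, 8]
append nums[-1]+nums[0] = 8+8 = 16 → [8, 6, 7, 6, 7, 8, 16]
insert 9 at 0 → [9, 8, 6, 7, 6, 7, 8, 16]
nums[0] = nums[0]+nums[-1] = 9+16 = 25 → [25, 8, 6, 7, 6, 7, 8, 16]
append nums[6]+nums[4] = 8+6 = 14 → [25, 8, 6, 7, 6, 7, 8, 16, 14]
nums[3] = 9 → [25, 8, 6, 9, 6, 7, 8, 16, 14]
pop(8) removes 14 → [25, 8, 6, 9, 6, 7, 8, 16]
append 7 → [25, 8, 6, 9, 6, 7, 8, 16, 7]
sum = 92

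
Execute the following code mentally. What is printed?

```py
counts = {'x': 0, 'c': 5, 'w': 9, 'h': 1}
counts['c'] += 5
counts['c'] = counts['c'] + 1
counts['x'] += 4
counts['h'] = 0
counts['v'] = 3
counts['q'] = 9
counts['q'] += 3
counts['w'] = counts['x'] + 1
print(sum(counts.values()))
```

35

counts['c'] = 5+5 = 10 → {'x': 0, 'c': 10, 'w': 9, 'h': 1}
counts['c'] = counts['c']+1 = 11 → {'x': 0, 'c': 11, 'w': 9, 'h': 1}
counts['x'] = 0+4 = 4 → {'x': 4, 'c': 11, 'w': 9, 'h': 1}
counts['h'] = 0 → {'x': 4, 'c': 11, 'w': 9, 'h': 0}
counts['v'] = 3 → {'x': 4, 'c': 11, 'w': 9, 'h': 0, 'v': 3}
counts['q'] = 9 → {'x': 4, 'c': 11, 'w': 9, 'h': 0, 'v': 3, 'q': 9}
counts['q'] = 9+3 = 12 → {'x': 4, 'c': 11, 'w': 9, 'h': 0, 'v': 3, 'q': 12}
counts['w'] = counts['x']+1 = 5 → {'x': 4, 'c': 11, 'w': 5, 'h': 0, 'v': 3, 'q': 12}
sum of values = 35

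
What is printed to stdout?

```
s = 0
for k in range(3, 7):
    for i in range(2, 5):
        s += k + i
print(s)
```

90

k=3,i=2: s = 0+5 = 5
k=3,i=3: s = 5+6 = 11
k=3,i=4: s = 11+7 = 18
k=4,i=2: s = 18+6 = 24
k=4,i=3: s = 24+7 = 31
k=4,i=4: s = 31+8 = 39
k=5,i=2: s = 39+7 = 46
k=5,i=3: s = 46+8 = 54
k=5,i=4: s = 54+9 = 63
k=6,i=2: s = 63+8 = 71
k=6,i=3: s = 71+9 = 80
k=6,i=4: s = 80+10 = 90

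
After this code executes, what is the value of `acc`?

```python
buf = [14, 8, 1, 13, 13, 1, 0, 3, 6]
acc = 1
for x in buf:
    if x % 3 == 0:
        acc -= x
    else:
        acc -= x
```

-58

x=14: not %3==0, acc = 1-14 = -13
x=8: not %3==0, acc = (-13)-8 = -21
x=1: not %3==0, acc = (-21)-1 = -22
x=13: not %3==0, acc = (-22)-13 = -35
x=13: not %3==0, acc = (-35)-13 = -48
x=1: not %3==0, acc = (-48)-1 = -49
x=0: %3==0, acc = (-49)-0 = -49
x=3: %3==0, acc = (-49)-3 = -52
x=6: %3==0, acc = (-52)-6 = -58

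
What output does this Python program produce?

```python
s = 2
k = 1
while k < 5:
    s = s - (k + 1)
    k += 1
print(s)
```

-12

k=1: s = 2-2 = 0
k=2: s = 0-3 = -3
k=3: s = (-3)-4 = -7
k=4: s = (-7)-5 = -12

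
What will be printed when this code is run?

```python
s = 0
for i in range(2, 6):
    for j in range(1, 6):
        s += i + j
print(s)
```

130

i=2,j=1: s = 0+3 = 3
i=2,j=2: s = 3+4 = 7
i=2,j=3: s = 7+5 = 12
i=2,j=4: s = 12+6 = 18
i=2,j=5: s = 18+7 = 25
i=3,j=1: s = 25+4 = 29
i=3,j=2: s = 29+5 = 34
i=3,j=3: s = 34+6 = 40
i=3,j=4: s = 40+7 = 47
i=3,j=5: s = 47+8 = 55
i=4,j=1: s = 55+5 = 60
i=4,j=2: s = 60+6 = 66
i=4,j=3: s = 66+7 = 73
i=4,j=4: s = 73+8 = 81
i=4,j=5: s = 81+9 = 90
i=5,j=1: s = 90+6 = 96
i=5,j=2: s = 96+7 = 103
i=5,j=3: s = 103+8 = 111
i=5,j=4: s = 111+9 = 120
i=5,j=5: s = 120+10 = 130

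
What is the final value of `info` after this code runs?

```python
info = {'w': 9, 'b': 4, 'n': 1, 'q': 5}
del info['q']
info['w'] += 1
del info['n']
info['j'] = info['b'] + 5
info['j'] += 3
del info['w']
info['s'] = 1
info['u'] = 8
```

del 'q' → {'w': 9, 'b': 4, 'n': 1}
info['w'] = 9+1 = 10 → {'w': 10, 'b': 4, 'n': 1}
del 'n' → {'w': 10, 'b': 4}
info['j'] = info['b']+5 = 9 → {'w': 10, 'b': 4, 'j': 9}
info['j'] = 9+3 = 12 → {'w': 10, 'b': 4, 'j': 12}
del 'w' → {'b': 4, 'j': 12}
info['s'] = 1 → {'b': 4, 'j': 12, 's': 1}
info['u'] = 8 → {'b': 4, 'j': 12, 's': 1, 'u': 8}

{'b': 4, 'j': 12, 's': 1, 'u': 8}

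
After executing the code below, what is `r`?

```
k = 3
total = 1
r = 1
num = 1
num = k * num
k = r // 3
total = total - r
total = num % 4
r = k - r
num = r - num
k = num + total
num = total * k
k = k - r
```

-1

num = 3*1 = 3
k = 1//3 = 0
total = 1-1 = 0
total = 3%4 = 3
r = 0-1 = -1
num = (-1)-3 = -4
k = (-4)+3 = -1
num = 3*(-1) = -3
k = (-1)-(-1) = 0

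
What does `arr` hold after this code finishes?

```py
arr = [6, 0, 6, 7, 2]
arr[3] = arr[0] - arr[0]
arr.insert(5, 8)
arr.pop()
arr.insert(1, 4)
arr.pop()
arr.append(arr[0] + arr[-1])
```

[6, 4, 0, 6, 0, 6]

arr[3] = arr[0]-arr[0] = 6-6 = 0 → [6, 0, 6, 0, 2]
insert 8 at 5 → [6, 0, 6, 0, 2, 8]
pop() removes 8 → [6, 0, 6, 0, 2]
insert 4 at 1 → [6, 4, 0, 6, 0, 2]
pop() removes 2 → [6, 4, 0, 6, 0]
append arr[0]+arr[-1] = 6+0 = 6 → [6, 4, 0, 6, 0, 6]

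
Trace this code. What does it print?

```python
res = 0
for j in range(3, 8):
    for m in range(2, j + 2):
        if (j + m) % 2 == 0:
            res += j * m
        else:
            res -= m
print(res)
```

j=3,m=2: odd sum, res = 0-2 = -2
j=3,m=3: even sum, res = (-2)+9 = 7
j=3,m=4: odd sum, res = 7-4 = 3
j=4,m=2: even sum, res = 3+8 = 11
j=4,m=3: odd sum, res = 11-3 = 8
j=4,m=4: even sum, res = 8+16 = 24
j=4,m=5: odd sum, res = 24-5 = 19
j=5,m=2: odd sum, res = 19-2 = 17
j=5,m=3: even sum, res = 17+15 = 32
j=5,m=4: odd sum, res = 32-4 = 28
j=5,m=5: even sum, res = 28+25 = 53
j=5,m=6: odd sum, res = 53-6 = 47
j=6,m=2: even sum, res = 47+12 = 59
j=6,m=3: odd sum, res = 59-3 = 56
j=6,m=4: even sum, res = 56+24 = 80
j=6,m=5: odd sum, res = 80-5 = 75
j=6,m=6: even sum, res = 75+36 = 111
j=6,m=7: odd sum, res = 111-7 = 104
j=7,m=2: odd sum, res = 104-2 = 102
j=7,m=3: even sum, res = 102+21 = 123
j=7,m=4: odd sum, res = 123-4 = 119
j=7,m=5: even sum, res = 119+35 = 154
j=7,m=6: odd sum, res = 154-6 = 148
j=7,m=7: even sum, res = 148+49 = 197
j=7,m=8: odd sum, res = 197-8 = 189

189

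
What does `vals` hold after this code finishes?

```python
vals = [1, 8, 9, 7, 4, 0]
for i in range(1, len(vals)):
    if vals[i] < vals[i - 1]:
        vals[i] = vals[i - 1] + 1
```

i=1: 8>=1, unchanged → [1, 8, 9, 7, 4, 0]
i=2: 9>=8, unchanged → [1, 8, 9, 7, 4, 0]
i=3: 7<9, vals[3] = 9+1 = 10 → [1, 8, 9, 10, 4, 0]
i=4: 4<10, vals[4] = 10+1 = 11 → [1, 8, 9, 10, 11, 0]
i=5: 0<11, vals[5] = 11+1 = 12 → [1, 8, 9, 10, 11, 12]

[1, 8, 9, 10, 11, 12]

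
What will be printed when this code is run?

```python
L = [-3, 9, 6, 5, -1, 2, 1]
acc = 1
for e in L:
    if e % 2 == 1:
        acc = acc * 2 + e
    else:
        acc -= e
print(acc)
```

23

e=-3: odd, acc = 1*2+(-3) = -1
e=9: odd, acc = (-1)*2+9 = 7
e=6: not odd, acc = 7-6 = 1
e=5: odd, acc = 1*2+5 = 7
e=-1: odd, acc = 7*2+(-1) = 13
e=2: not odd, acc = 13-2 = 11
e=1: odd, acc = 11*2+1 = 23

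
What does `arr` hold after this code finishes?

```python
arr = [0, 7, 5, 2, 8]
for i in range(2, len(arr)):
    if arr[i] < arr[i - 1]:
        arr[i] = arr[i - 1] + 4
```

i=2: 5<7, arr[2] = 7+4 = 11 → [0, 7, 11, 2, 8]
i=3: 2<11, arr[3] = 11+4 = 15 → [0, 7, 11, 15, 8]
i=4: 8<15, arr[4] = 15+4 = 19 → [0, 7, 11, 15, 19]

[0, 7, 11, 15, 19]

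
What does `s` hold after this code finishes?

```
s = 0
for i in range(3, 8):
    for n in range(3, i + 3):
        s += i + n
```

i=3,n=3: s = 0+6 = 6
i=3,n=4: s = 6+7 = 13
i=3,n=5: s = 13+8 = 21
i=4,n=3: s = 21+7 = 28
i=4,n=4: s = 28+8 = 36
i=4,n=5: s = 36+9 = 45
i=4,n=6: s = 45+10 = 55
i=5,n=3: s = 55+8 = 63
i=5,n=4: s = 63+9 = 72
i=5,n=5: s = 72+10 = 82
i=5,n=6: s = 82+11 = 93
i=5,n=7: s = 93+12 = 105
i=6,n=3: s = 105+9 = 114
i=6,n=4: s = 114+10 = 124
i=6,n=5: s = 124+11 = 135
i=6,n=6: s = 135+12 = 147
i=6,n=7: s = 147+13 = 160
i=6,n=8: s = 160+14 = 174
i=7,n=3: s = 174+10 = 184
i=7,n=4: s = 184+11 = 195
i=7,n=5: s = 195+12 = 207
i=7,n=6: s = 207+13 = 220
i=7,n=7: s = 220+14 = 234
i=7,n=8: s = 234+15 = 249
i=7,n=9: s = 249+16 = 265

265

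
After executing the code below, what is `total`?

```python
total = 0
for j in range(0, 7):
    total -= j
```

-21

j=0: total = 0-0 = 0
j=1: total = 0-1 = -1
j=2: total = (-1)-2 = -3
j=3: total = (-3)-3 = -6
j=4: total = (-6)-4 = -10
j=5: total = (-10)-5 = -15
j=6: total = (-15)-6 = -21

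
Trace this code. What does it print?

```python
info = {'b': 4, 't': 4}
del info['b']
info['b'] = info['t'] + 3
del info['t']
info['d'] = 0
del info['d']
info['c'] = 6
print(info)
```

del 'b' → {'t': 4}
info['b'] = info['t']+3 = 7 → {'t': 4, 'b': 7}
del 't' → {'b': 7}
info['d'] = 0 → {'b': 7, 'd': 0}
del 'd' → {'b': 7}
info['c'] = 6 → {'b': 7, 'c': 6}

{'b': 7, 'c': 6}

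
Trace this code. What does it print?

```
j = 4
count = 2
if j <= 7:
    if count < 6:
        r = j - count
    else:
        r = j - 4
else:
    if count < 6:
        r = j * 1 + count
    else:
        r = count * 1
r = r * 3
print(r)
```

6

j=4, count=2
j <= 7 is True; count < 6 is True
→ r = j - count = 2
r = 2*3 = 6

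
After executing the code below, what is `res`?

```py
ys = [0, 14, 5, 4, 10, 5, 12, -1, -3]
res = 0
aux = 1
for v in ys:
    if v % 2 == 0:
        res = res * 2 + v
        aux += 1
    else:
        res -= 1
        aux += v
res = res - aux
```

v=0: even, res = 0*2+0 = 0; aux=2
v=14: even, res = 0*2+14 = 14; aux=3
v=5: not even, res = 14-1 = 13; aux=8
v=4: even, res = 13*2+4 = 30; aux=9
v=10: even, res = 30*2+10 = 70; aux=10
v=5: not even, res = 70-1 = 69; aux=15
v=12: even, res = 69*2+12 = 150; aux=16
v=-1: not even, res = 150-1 = 149; aux=15
v=-3: not even, res = 149-1 = 148; aux=12
res-aux = 148-12 = 136

136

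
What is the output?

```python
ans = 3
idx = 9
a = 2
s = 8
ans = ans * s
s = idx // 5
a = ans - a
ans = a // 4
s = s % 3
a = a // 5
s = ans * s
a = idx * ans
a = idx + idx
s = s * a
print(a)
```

18

ans = 3*8 = 24
s = 9//5 = 1
a = 24-2 = 22
ans = 22//4 = 5
s = 1%3 = 1
a = 22//5 = 4
s = 5*1 = 5
a = 9*5 = 45
a = 9+9 = 18
s = 5*18 = 90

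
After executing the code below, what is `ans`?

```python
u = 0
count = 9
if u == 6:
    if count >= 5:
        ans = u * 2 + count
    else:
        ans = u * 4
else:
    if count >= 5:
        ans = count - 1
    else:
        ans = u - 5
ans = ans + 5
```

13

u=0, count=9
u == 6 is False; count >= 5 is True
→ ans = count - 1 = 8
ans = 8+5 = 13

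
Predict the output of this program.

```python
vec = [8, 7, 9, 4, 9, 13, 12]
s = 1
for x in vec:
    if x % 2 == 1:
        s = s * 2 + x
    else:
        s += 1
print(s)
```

x=8: not odd, s = 1+1 = 2
x=7: odd, s = 2*2+7 = 11
x=9: odd, s = 11*2+9 = 31
x=4: not odd, s = 31+1 = 32
x=9: odd, s = 32*2+9 = 73
x=13: odd, s = 73*2+13 = 159
x=12: not odd, s = 159+1 = 160

160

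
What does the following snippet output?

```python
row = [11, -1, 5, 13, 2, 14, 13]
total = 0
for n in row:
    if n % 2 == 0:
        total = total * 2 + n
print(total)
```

18

n=11: not even
n=-1: not even
n=5: not even
n=13: not even
n=2: even, total = 0*2+2 = 2
n=14: even, total = 2*2+14 = 18
n=13: not even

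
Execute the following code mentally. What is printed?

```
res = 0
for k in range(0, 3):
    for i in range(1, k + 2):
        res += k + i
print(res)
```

18

k=0,i=1: res = 0+1 = 1
k=1,i=1: res = 1+2 = 3
k=1,i=2: res = 3+3 = 6
k=2,i=1: res = 6+3 = 9
k=2,i=2: res = 9+4 = 13
k=2,i=3: res = 13+5 = 18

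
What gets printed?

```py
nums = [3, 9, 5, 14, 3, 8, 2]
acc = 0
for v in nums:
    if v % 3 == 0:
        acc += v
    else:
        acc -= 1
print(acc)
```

v=3: %3==0, acc = 0+3 = 3
v=9: %3==0, acc = 3+9 = 12
v=5: not %3==0, acc = 12-1 = 11
v=14: not %3==0, acc = 11-1 = 10
v=3: %3==0, acc = 10+3 = 13
v=8: not %3==0, acc = 13-1 = 12
v=2: not %3==0, acc = 12-1 = 11

11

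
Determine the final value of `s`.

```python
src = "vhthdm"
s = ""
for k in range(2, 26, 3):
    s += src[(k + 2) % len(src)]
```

k=2: add src[4]='d' → 'd'
k=5: add src[1]='h' → 'dh'
k=8: add src[4]='d' → 'dhd'
k=11: add src[1]='h' → 'dhdh'
k=14: add src[4]='d' → 'dhdhd'
k=17: add src[1]='h' → 'dhdhdh'
k=20: add src[4]='d' → 'dhdhdhd'
k=23: add src[1]='h' → 'dhdhdhdh'

'dhdhdhdh'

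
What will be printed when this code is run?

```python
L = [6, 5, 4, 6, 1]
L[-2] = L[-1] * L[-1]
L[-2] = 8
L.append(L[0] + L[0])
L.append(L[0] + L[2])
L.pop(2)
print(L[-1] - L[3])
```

L[-2] = L[-1]*L[-1] = 1*1 = 1 → [6, 5, 4, 1, 1]
L[-2] = 8 → [6, 5, 4, 8, 1]
append L[0]+L[0] = 6+6 = 12 → [6, 5, 4, 8, 1, 12]
append L[0]+L[2] = 6+4 = 10 → [6, 5, 4, 8, 1, 12, 10]
pop(2) removes 4 → [6, 5, 8, 1, 12, 10]
L[-1]-L[3] = 10-1 = 9

9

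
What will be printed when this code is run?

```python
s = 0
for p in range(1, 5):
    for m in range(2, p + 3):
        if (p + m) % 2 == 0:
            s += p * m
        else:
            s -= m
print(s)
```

p=1,m=2: odd sum, s = 0-2 = -2
p=1,m=3: even sum, s = (-2)+3 = 1
p=2,m=2: even sum, s = 1+4 = 5
p=2,m=3: odd sum, s = 5-3 = 2
p=2,m=4: even sum, s = 2+8 = 10
p=3,m=2: odd sum, s = 10-2 = 8
p=3,m=3: even sum, s = 8+9 = 17
p=3,m=4: odd sum, s = 17-4 = 13
p=3,m=5: even sum, s = 13+15 = 28
p=4,m=2: even sum, s = 28+8 = 36
p=4,m=3: odd sum, s = 36-3 = 33
p=4,m=4: even sum, s = 33+16 = 49
p=4,m=5: odd sum, s = 49-5 = 44
p=4,m=6: even sum, s = 44+24 = 68

68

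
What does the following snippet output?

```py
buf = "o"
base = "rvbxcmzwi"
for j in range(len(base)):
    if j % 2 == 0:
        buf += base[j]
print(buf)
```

orbczi

j=0: add 'r' → 'or'
j=1: skip
j=2: add 'b' → 'orb'
j=3: skip
j=4: add 'c' → 'orbc'
j=5: skip
j=6: add 'z' → 'orbcz'
j=7: skip
j=8: add 'i' → 'orbczi'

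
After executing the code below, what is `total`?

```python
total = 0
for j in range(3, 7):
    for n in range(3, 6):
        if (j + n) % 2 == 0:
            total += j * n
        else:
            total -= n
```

80

j=3,n=3: even sum, total = 0+9 = 9
j=3,n=4: odd sum, total = 9-4 = 5
j=3,n=5: even sum, total = 5+15 = 20
j=4,n=3: odd sum, total = 20-3 = 17
j=4,n=4: even sum, total = 17+16 = 33
j=4,n=5: odd sum, total = 33-5 = 28
j=5,n=3: even sum, total = 28+15 = 43
j=5,n=4: odd sum, total = 43-4 = 39
j=5,n=5: even sum, total = 39+25 = 64
j=6,n=3: odd sum, total = 64-3 = 61
j=6,n=4: even sum, total = 61+24 = 85
j=6,n=5: odd sum, total = 85-5 = 80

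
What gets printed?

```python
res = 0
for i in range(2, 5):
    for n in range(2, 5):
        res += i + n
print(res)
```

i=2,n=2: res = 0+4 = 4
i=2,n=3: res = 4+5 = 9
i=2,n=4: res = 9+6 = 15
i=3,n=2: res = 15+5 = 20
i=3,n=3: res = 20+6 = 26
i=3,n=4: res = 26+7 = 33
i=4,n=2: res = 33+6 = 39
i=4,n=3: res = 39+7 = 46
i=4,n=4: res = 46+8 = 54

54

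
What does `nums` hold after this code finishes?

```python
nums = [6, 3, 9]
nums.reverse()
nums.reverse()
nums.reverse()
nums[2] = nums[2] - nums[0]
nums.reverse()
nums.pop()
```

[-3, 3]

reverse → [9, 3, 6]
reverse → [6, 3, 9]
reverse → [9, 3, 6]
nums[2] = nums[2]-nums[0] = 6-9 = -3 → [9, 3, -3]
reverse → [-3, 3, 9]
pop() removes 9 → [-3, 3]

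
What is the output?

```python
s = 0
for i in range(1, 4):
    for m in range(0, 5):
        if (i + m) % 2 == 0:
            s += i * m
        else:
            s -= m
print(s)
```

i=1,m=0: odd sum, s = 0-0 = 0
i=1,m=1: even sum, s = 0+1 = 1
i=1,m=2: odd sum, s = 1-2 = -1
i=1,m=3: even sum, s = (-1)+3 = 2
i=1,m=4: odd sum, s = 2-4 = -2
i=2,m=0: even sum, s = (-2)+0 = -2
i=2,m=1: odd sum, s = (-2)-1 = -3
i=2,m=2: even sum, s = (-3)+4 = 1
i=2,m=3: odd sum, s = 1-3 = -2
i=2,m=4: even sum, s = (-2)+8 = 6
i=3,m=0: odd sum, s = 6-0 = 6
i=3,m=1: even sum, s = 6+3 = 9
i=3,m=2: odd sum, s = 9-2 = 7
i=3,m=3: even sum, s = 7+9 = 16
i=3,m=4: odd sum, s = 16-4 = 12

12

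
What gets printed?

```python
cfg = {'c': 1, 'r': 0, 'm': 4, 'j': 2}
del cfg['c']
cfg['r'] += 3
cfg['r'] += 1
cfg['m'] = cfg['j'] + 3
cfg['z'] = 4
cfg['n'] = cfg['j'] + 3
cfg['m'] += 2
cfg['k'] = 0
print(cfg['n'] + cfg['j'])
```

7

del 'c' → {'r': 0, 'm': 4, 'j': 2}
cfg['r'] = 0+3 = 3 → {'r': 3, 'm': 4, 'j': 2}
cfg['r'] = 3+1 = 4 → {'r': 4, 'm': 4, 'j': 2}
cfg['m'] = cfg['j']+3 = 5 → {'r': 4, 'm': 5, 'j': 2}
cfg['z'] = 4 → {'r': 4, 'm': 5, 'j': 2, 'z': 4}
cfg['n'] = cfg['j']+3 = 5 → {'r': 4, 'm': 5, 'j': 2, 'z': 4, 'n': 5}
cfg['m'] = 5+2 = 7 → {'r': 4, 'm': 7, 'j': 2, 'z': 4, 'n': 5}
cfg['k'] = 0 → {'r': 4, 'm': 7, 'j': 2, 'z': 4, 'n': 5, 'k': 0}
cfg['n']+cfg['j'] = 5+2 = 7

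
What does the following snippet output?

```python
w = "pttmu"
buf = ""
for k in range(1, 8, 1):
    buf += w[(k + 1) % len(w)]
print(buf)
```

tmupttm

k=1: add w[2]='t' → 't'
k=2: add w[3]='m' → 'tm'
k=3: add w[4]='u' → 'tmu'
k=4: add w[0]='p' → 'tmup'
k=5: add w[1]='t' → 'tmupt'
k=6: add w[2]='t' → 'tmuptt'
k=7: add w[3]='m' → 'tmupttm'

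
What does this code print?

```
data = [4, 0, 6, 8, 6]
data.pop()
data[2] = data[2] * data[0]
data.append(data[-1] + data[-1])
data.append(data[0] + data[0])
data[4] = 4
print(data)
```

[4, 0, 24, 8, 4, 8]

pop() removes 6 → [4, 0, 6, 8]
data[2] = data[2]*data[0] = 6*4 = 24 → [4, 0, 24, 8]
append data[-1]+data[-1] = 8+8 = 16 → [4, 0, 24, 8, 16]
append data[0]+data[0] = 4+4 = 8 → [4, 0, 24, 8, 16, 8]
data[4] = 4 → [4, 0, 24, 8, 4, 8]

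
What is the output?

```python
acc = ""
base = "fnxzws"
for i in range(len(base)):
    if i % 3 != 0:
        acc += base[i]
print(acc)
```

nxws

i=0: skip
i=1: add 'n' → 'n'
i=2: add 'x' → 'nx'
i=3: skip
i=4: add 'w' → 'nxw'
i=5: add 's' → 'nxws'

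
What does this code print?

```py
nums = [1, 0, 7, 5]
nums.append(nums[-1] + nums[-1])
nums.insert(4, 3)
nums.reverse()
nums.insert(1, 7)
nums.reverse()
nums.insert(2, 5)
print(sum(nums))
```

38

append nums[-1]+nums[-1] = 5+5 = 10 → [1, 0, 7, 5, 10]
insert 3 at 4 → [1, 0, 7, 5, 3, 10]
reverse → [10, 3, 5, 7, 0, 1]
insert 7 at 1 → [10, 7, 3, 5, 7, 0, 1]
reverse → [1, 0, 7, 5, 3, 7, 10]
insert 5 at 2 → [1, 0, 5, 7, 5, 3, 7, 10]
sum = 38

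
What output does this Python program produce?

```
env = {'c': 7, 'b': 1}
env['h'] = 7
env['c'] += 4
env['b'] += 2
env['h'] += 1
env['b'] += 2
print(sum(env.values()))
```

env['h'] = 7 → {'c': 7, 'b': 1, 'h': 7}
env['c'] = 7+4 = 11 → {'c': 11, 'b': 1, 'h': 7}
env['b'] = 1+2 = 3 → {'c': 11, 'b': 3, 'h': 7}
env['h'] = 7+1 = 8 → {'c': 11, 'b': 3, 'h': 8}
env['b'] = 3+2 = 5 → {'c': 11, 'b': 5, 'h': 8}
sum of values = 24

24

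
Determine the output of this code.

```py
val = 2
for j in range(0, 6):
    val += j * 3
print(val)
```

j=0: val = 2+0*3 = 2
j=1: val = 2+1*3 = 5
j=2: val = 5+2*3 = 11
j=3: val = 11+3*3 = 20
j=4: val = 20+4*3 = 32
j=5: val = 32+5*3 = 47

47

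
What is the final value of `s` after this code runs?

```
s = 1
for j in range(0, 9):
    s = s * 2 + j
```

1014

j=0: s = 1*2+0 = 2
j=1: s = 2*2+1 = 5
j=2: s = 5*2+2 = 12
j=3: s = 12*2+3 = 27
j=4: s = 27*2+4 = 58
j=5: s = 58*2+5 = 121
j=6: s = 121*2+6 = 248
j=7: s = 248*2+7 = 503
j=8: s = 503*2+8 = 1014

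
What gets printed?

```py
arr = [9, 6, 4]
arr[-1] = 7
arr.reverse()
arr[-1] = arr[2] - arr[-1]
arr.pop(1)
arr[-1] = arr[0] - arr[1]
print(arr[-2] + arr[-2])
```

14

arr[-1] = 7 → [9, 6, 7]
reverse → [7, 6, 9]
arr[-1] = arr[2]-arr[-1] = 9-9 = 0 → [7, 6, 0]
pop(1) removes 6 → [7, 0]
arr[-1] = arr[0]-arr[1] = 7-0 = 7 → [7, 7]
arr[-2]+arr[-2] = 7+7 = 14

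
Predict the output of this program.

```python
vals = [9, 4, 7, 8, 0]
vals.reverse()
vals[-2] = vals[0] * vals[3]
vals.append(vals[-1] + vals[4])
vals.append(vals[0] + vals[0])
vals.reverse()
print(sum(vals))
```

42

reverse → [0, 8, 7, 4, 9]
vals[-2] = vals[0]*vals[3] = 0*4 = 0 → [0, 8, 7, 0, 9]
append vals[-1]+vals[4] = 9+9 = 18 → [0, 8, 7, 0, 9, 18]
append vals[0]+vals[0] = 0+0 = 0 → [0, 8, 7, 0, 9, 18, 0]
reverse → [0, 18, 9, 0, 7, 8, 0]
sum = 42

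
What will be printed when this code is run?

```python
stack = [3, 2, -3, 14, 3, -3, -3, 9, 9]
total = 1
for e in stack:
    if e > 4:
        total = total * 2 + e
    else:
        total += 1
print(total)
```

e=3: not >4, total = 1+1 = 2
e=2: not >4, total = 2+1 = 3
e=-3: not >4, total = 3+1 = 4
e=14: >4, total = 4*2+14 = 22
e=3: not >4, total = 22+1 = 23
e=-3: not >4, total = 23+1 = 24
e=-3: not >4, total = 24+1 = 25
e=9: >4, total = 25*2+9 = 59
e=9: >4, total = 59*2+9 = 127

127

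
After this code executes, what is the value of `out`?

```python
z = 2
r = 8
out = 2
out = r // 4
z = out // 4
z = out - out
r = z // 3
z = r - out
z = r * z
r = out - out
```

2

out = 8//4 = 2
z = 2//4 = 0
z = 2-2 = 0
r = 0//3 = 0
z = 0-2 = -2
z = 0*(-2) = 0
r = 2-2 = 0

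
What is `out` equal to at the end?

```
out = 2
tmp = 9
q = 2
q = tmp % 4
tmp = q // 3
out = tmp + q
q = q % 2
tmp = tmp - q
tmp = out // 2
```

q = 9%4 = 1
tmp = 1//3 = 0
out = 0+1 = 1
q = 1%2 = 1
tmp = 0-1 = -1
tmp = 1//2 = 0

1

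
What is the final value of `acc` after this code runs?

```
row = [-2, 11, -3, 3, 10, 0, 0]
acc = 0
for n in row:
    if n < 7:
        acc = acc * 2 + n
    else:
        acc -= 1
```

-64

n=-2: <7, acc = 0*2+(-2) = -2
n=11: not <7, acc = (-2)-1 = -3
n=-3: <7, acc = (-3)*2+(-3) = -9
n=3: <7, acc = (-9)*2+3 = -15
n=10: not <7, acc = (-15)-1 = -16
n=0: <7, acc = (-16)*2+0 = -32
n=0: <7, acc = (-32)*2+0 = -64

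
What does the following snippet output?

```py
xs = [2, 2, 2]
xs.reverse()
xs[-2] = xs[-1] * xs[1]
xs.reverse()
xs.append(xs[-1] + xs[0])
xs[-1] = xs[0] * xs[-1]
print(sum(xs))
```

16

reverse → [2, 2, 2]
xs[-2] = xs[-1]*xs[1] = 2*2 = 4 → [2, 4, 2]
reverse → [2, 4, 2]
append xs[-1]+xs[0] = 2+2 = 4 → [2, 4, 2, 4]
xs[-1] = xs[0]*xs[-1] = 2*4 = 8 → [2, 4, 2, 8]
sum = 16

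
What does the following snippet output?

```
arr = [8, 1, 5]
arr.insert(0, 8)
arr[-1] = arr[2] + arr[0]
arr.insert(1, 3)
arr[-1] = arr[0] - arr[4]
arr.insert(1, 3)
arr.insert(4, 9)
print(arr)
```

[8, 3, 3, 8, 9, 1, -1]

insert 8 at 0 → [8, 8, 1, 5]
arr[-1] = arr[2]+arr[0] = 1+8 = 9 → [8, 8, 1, 9]
insert 3 at 1 → [8, 3, 8, 1, 9]
arr[-1] = arr[0]-arr[4] = 8-9 = -1 → [8, 3, 8, 1, -1]
insert 3 at 1 → [8, 3, 3, 8, 1, -1]
insert 9 at 4 → [8, 3, 3, 8, 9, 1, -1]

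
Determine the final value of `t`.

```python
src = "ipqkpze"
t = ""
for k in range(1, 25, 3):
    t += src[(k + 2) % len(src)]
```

k=1: add src[3]='k' → 'k'
k=4: add src[6]='e' → 'ke'
k=7: add src[2]='q' → 'keq'
k=10: add src[5]='z' → 'keqz'
k=13: add src[1]='p' → 'keqzp'
k=16: add src[4]='p' → 'keqzpp'
k=19: add src[0]='i' → 'keqzppi'
k=22: add src[3]='k' → 'keqzppik'

'keqzppik'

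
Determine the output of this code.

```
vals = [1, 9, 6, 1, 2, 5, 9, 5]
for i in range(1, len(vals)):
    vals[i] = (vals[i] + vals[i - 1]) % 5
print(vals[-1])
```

i=1: vals[1] = (9+1)%5 = 0 → [1, 0, 6, 1, 2, 5, 9, 5]
i=2: vals[2] = (6+0)%5 = 1 → [1, 0, 1, 1, 2, 5, 9, 5]
i=3: vals[3] = (1+1)%5 = 2 → [1, 0, 1, 2, 2, 5, 9, 5]
i=4: vals[4] = (2+2)%5 = 4 → [1, 0, 1, 2, 4, 5, 9, 5]
i=5: vals[5] = (5+4)%5 = 4 → [1, 0, 1, 2, 4, 4, 9, 5]
i=6: vals[6] = (9+4)%5 = 3 → [1, 0, 1, 2, 4, 4, 3, 5]
i=7: vals[7] = (5+3)%5 = 3 → [1, 0, 1, 2, 4, 4, 3, 3]

3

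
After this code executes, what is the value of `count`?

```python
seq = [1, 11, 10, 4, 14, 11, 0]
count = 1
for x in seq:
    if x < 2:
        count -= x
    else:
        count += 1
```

x=1: <2, count = 1-1 = 0
x=11: not <2, count = 0+1 = 1
x=10: not <2, count = 1+1 = 2
x=4: not <2, count = 2+1 = 3
x=14: not <2, count = 3+1 = 4
x=11: not <2, count = 4+1 = 5
x=0: <2, count = 5-0 = 5

5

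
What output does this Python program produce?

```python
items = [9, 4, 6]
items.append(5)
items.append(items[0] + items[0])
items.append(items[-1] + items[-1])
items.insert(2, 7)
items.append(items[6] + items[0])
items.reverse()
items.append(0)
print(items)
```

append 5 → [9, 4, 6, 5]
append items[0]+items[0] = 9+9 = 18 → [9, 4, 6, 5, 18]
append items[-1]+items[-1] = 18+18 = 36 → [9, 4, 6, 5, 18, 36]
insert 7 at 2 → [9, 4, 7, 6, 5, 18, 36]
append items[6]+items[0] = 36+9 = 45 → [9, 4, 7, 6, 5, 18, 36, 45]
reverse → [45, 36, 18, 5, 6, 7, 4, 9]
append 0 → [45, 36, 18, 5, 6, 7, 4, 9, 0]

[45, 36, 18, 5, 6, 7, 4, 9, 0]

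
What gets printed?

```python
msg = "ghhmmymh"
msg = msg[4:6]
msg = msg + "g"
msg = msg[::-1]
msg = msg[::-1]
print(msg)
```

slice [4:6] → 'my'
+ 'g' → 'myg'
reverse → 'gym'
reverse → 'myg'

myg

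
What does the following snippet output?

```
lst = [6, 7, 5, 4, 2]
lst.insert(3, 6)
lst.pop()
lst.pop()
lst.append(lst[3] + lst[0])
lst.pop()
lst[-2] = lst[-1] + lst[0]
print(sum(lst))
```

31

insert 6 at 3 → [6, 7, 5, 6, 4, 2]
pop() removes 2 → [6, 7, 5, 6, 4]
pop() removes 4 → [6, 7, 5, 6]
append lst[3]+lst[0] = 6+6 = 12 → [6, 7, 5, 6, 12]
pop() removes 12 → [6, 7, 5, 6]
lst[-2] = lst[-1]+lst[0] = 6+6 = 12 → [6, 7, 12, 6]
sum = 31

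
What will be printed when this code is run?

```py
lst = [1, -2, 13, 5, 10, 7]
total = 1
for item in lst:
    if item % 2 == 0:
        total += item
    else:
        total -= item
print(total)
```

-17

item=1: not even, total = 1-1 = 0
item=-2: even, total = 0+(-2) = -2
item=13: not even, total = (-2)-13 = -15
item=5: not even, total = (-15)-5 = -20
item=10: even, total = (-20)+10 = -10
item=7: not even, total = (-10)-7 = -17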